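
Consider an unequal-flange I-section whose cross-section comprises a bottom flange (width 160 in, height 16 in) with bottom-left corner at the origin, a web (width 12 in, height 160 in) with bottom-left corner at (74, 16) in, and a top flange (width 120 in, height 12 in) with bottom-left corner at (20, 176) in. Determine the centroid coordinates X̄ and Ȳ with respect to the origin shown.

X̄ = 80.00 in, Ȳ = 78.86 in

bottom flange: A = 160 × 16 = 2560.00, centroid at (80.00, 8.00).
web: A = 12 × 160 = 1920.00, centroid at (80.00, 96.00).
top flange: A = 120 × 12 = 1440.00, centroid at (80.00, 182.00).
ΣA = 5920.00 in², ΣAX̄ = 473600.00 in³, ΣAȲ = 466880.00 in³.
X̄ = 473600.00/5920.00 = 80.00 in; Ȳ = 466880.00/5920.00 = 78.86 in.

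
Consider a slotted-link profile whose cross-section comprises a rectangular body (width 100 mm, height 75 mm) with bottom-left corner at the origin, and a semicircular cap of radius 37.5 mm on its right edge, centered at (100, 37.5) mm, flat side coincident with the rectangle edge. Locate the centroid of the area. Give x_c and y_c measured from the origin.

Part | A | x̄ᵢ | ȳᵢ | A·x̄ᵢ | A·ȳᵢ
rectangular body | 7500.00 | 50.00 | 37.50 | 375000.00 | 281250.00
semicircular end | 2208.93 | 115.92 | 37.50 | 256049.48 | 82834.96
Σ | 9708.93 |  |  | 631049.48 | 364084.96
x_c = 631049.48 / 9708.93 = 65.00 mm
y_c = 364084.96 / 9708.93 = 37.50 mm

x_c = 65.00 mm, y_c = 37.50 mm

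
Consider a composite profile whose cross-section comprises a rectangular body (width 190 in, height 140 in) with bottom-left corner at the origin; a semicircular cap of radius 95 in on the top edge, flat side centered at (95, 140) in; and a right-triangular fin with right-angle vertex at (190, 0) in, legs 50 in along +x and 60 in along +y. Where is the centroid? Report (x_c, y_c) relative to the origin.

Part | A | x̄ᵢ | ȳᵢ | A·x̄ᵢ | A·ȳᵢ
rectangular body | 26600.00 | 95.00 | 70.00 | 2527000.00 | 1862000.00
semicircular top | 14176.44 | 95.00 | 180.32 | 1346761.50 | 2556284.49
triangular fin | 1500.00 | 206.67 | 20.00 | 310000.00 | 30000.00
Σ | 42276.44 |  |  | 4183761.50 | 4448284.49
x_c = 4183761.50 / 42276.44 = 98.96 in
y_c = 4448284.49 / 42276.44 = 105.22 in

x_c = 98.96 in, y_c = 105.22 in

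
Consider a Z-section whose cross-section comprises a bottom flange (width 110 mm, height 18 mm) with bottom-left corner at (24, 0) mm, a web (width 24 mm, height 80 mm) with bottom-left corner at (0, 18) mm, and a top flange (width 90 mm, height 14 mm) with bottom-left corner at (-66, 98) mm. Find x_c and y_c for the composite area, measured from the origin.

Part | A | x̄ᵢ | ȳᵢ | A·x̄ᵢ | A·ȳᵢ
bottom flange | 1980.00 | 79.00 | 9.00 | 156420.00 | 17820.00
web | 1920.00 | 12.00 | 58.00 | 23040.00 | 111360.00
top flange | 1260.00 | -21.00 | 105.00 | -26460.00 | 132300.00
Σ | 5160.00 |  |  | 153000.00 | 261480.00
x_c = 153000.00 / 5160.00 = 29.65 mm
y_c = 261480.00 / 5160.00 = 50.67 mm

x_c = 29.65 mm, y_c = 50.67 mm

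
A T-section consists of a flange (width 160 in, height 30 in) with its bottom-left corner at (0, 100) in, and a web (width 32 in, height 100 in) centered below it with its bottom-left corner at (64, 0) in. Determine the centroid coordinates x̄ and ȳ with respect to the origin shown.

x̄ = 80.00 in, ȳ = 89.00 in

web: A = 32 × 100 = 3200.00, centroid at (80.00, 50.00).
flange: A = 160 × 30 = 4800.00, centroid at (80.00, 115.00).
ΣA = 8000.00 in², ΣAx̄ = 640000.00 in³, ΣAȳ = 712000.00 in³.
x̄ = 640000.00/8000.00 = 80.00 in; ȳ = 712000.00/8000.00 = 89.00 in.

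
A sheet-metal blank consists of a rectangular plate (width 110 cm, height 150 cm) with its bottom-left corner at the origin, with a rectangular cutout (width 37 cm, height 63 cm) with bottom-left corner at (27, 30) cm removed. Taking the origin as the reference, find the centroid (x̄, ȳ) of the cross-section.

plate: A = 110 × 150 = 16500.00, centroid at (55.00, 75.00).
hole: A = −(37 × 63) = -2331.00, centroid at (45.50, 61.50).
ΣA = 14169.00 cm², ΣAx̄ = 801439.50 cm³, ΣAȳ = 1094143.50 cm³.
x̄ = 801439.50/14169.00 = 56.56 cm; ȳ = 1094143.50/14169.00 = 77.22 cm.

x̄ = 56.56 cm, ȳ = 77.22 cm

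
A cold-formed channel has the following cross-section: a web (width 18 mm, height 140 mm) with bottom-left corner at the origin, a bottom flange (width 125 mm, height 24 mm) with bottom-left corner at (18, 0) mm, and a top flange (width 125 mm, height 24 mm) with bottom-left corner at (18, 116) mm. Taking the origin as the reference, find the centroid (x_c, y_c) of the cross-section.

Part | A | x̄ᵢ | ȳᵢ | A·x̄ᵢ | A·ȳᵢ
web | 2520.00 | 9.00 | 70.00 | 22680.00 | 176400.00
bottom flange | 3000.00 | 80.50 | 12.00 | 241500.00 | 36000.00
top flange | 3000.00 | 80.50 | 128.00 | 241500.00 | 384000.00
Σ | 8520.00 |  |  | 505680.00 | 596400.00
x_c = 505680.00 / 8520.00 = 59.35 mm
y_c = 596400.00 / 8520.00 = 70.00 mm

x_c = 59.35 mm, y_c = 70.00 mm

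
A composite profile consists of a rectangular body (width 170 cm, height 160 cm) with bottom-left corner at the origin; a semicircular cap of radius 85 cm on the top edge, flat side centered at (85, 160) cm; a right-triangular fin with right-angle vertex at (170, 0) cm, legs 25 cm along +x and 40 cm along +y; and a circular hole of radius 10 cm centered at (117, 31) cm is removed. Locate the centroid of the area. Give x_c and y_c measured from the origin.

x_c = 85.95 cm, y_c = 113.55 cm

Part | A | x̄ᵢ | ȳᵢ | A·x̄ᵢ | A·ȳᵢ
rectangular body | 27200.00 | 85.00 | 80.00 | 2312000.00 | 2176000.00
semicircular top | 11349.00 | 85.00 | 196.08 | 964665.29 | 2225257.22
triangular fin | 500.00 | 178.33 | 13.33 | 89166.67 | 6666.67
hole | -314.16 | 117.00 | 31.00 | -36756.63 | -9738.94
Σ | 38734.84 |  |  | 3329075.33 | 4398184.95
x_c = 3329075.33 / 38734.84 = 85.95 cm
y_c = 4398184.95 / 38734.84 = 113.55 cm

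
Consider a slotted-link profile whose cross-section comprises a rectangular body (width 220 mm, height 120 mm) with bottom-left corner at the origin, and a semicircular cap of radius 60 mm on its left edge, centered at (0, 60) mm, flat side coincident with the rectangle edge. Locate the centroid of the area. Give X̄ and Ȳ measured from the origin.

X̄ = 86.10 mm, Ȳ = 60.00 mm

rectangular body: A = 220 × 120 = 26400.00, centroid at (110.00, 60.00).
semicircular end: A = ½π·60² = 5654.87, centroid at (-25.46, 60.00).
ΣA = 32054.87 mm², ΣAX̄ = 2760000.00 mm³, ΣAȲ = 1923292.01 mm³.
X̄ = 2760000.00/32054.87 = 86.10 mm; Ȳ = 1923292.01/32054.87 = 60.00 mm.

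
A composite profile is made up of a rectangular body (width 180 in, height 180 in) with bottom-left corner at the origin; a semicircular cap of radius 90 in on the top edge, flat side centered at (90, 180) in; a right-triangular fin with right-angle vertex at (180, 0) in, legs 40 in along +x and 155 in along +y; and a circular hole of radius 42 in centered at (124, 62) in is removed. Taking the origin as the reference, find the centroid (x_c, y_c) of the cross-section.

x_c = 93.09 in, y_c = 129.07 in

Part | A | x̄ᵢ | ȳᵢ | A·x̄ᵢ | A·ȳᵢ
rectangular body | 32400.00 | 90.00 | 90.00 | 2916000.00 | 2916000.00
semicircular top | 12723.45 | 90.00 | 218.20 | 1145110.52 | 2776221.04
triangular fin | 3100.00 | 193.33 | 51.67 | 599333.33 | 160166.67
hole | -5541.77 | 124.00 | 62.00 | -687179.41 | -343589.71
Σ | 42681.68 |  |  | 3973264.44 | 5508798.01
x_c = 3973264.44 / 42681.68 = 93.09 in
y_c = 5508798.01 / 42681.68 = 129.07 in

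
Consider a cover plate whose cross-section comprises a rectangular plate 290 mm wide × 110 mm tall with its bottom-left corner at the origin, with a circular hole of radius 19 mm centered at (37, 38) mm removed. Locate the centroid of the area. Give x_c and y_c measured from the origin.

plate: A = 290 × 110 = 31900.00, centroid at (145.00, 55.00).
hole: A = −π·19² = -1134.11, centroid at (37.00, 38.00).
ΣA = 30765.89 mm²
ΣAx_c = (31900.00)(145.00) + (-1134.11)(37.00) = 4583537.75 mm³
ΣAy_c = (31900.00)(55.00) + (-1134.11)(38.00) = 1711403.63 mm³
x_c = 4583537.75 / 30765.89 = 148.98 mm
y_c = 1711403.63 / 30765.89 = 55.63 mm

x_c = 148.98 mm, y_c = 55.63 mm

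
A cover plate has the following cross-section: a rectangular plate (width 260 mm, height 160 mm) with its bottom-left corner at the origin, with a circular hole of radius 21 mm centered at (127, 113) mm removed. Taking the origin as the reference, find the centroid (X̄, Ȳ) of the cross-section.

plate: A = 260 × 160 = 41600.00, centroid at (130.00, 80.00).
hole: A = −π·21² = -1385.44, centroid at (127.00, 113.00).
ΣA = 40214.56 mm², ΣAX̄ = 5232048.82 mm³, ΣAȲ = 3171445.01 mm³.
X̄ = 5232048.82/40214.56 = 130.10 mm; Ȳ = 3171445.01/40214.56 = 78.86 mm.

X̄ = 130.10 mm, Ȳ = 78.86 mm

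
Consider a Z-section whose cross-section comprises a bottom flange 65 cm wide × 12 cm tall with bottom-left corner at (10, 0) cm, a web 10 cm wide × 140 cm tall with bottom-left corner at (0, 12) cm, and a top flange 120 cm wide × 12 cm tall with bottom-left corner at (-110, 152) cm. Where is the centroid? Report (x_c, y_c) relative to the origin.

x_c = -8.80 cm, y_c = 95.86 cm

bottom flange: A = 65 × 12 = 780.00, centroid at (42.50, 6.00).
web: A = 10 × 140 = 1400.00, centroid at (5.00, 82.00).
top flange: A = 120 × 12 = 1440.00, centroid at (-50.00, 158.00).
ΣA = 3620.00 cm²
ΣAx_c = (780.00)(42.50) + (1400.00)(5.00) + (1440.00)(-50.00) = -31850.00 cm³
ΣAy_c = (780.00)(6.00) + (1400.00)(82.00) + (1440.00)(158.00) = 347000.00 cm³
x_c = -31850.00 / 3620.00 = -8.80 cm
y_c = 347000.00 / 3620.00 = 95.86 cm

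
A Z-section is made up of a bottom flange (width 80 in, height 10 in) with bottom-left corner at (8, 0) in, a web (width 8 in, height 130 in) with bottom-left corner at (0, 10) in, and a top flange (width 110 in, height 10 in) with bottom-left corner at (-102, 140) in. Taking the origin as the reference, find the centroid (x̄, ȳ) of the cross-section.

bottom flange: A = 80 × 10 = 800.00, centroid at (48.00, 5.00).
web: A = 8 × 130 = 1040.00, centroid at (4.00, 75.00).
top flange: A = 110 × 10 = 1100.00, centroid at (-47.00, 145.00).
ΣA = 2940.00 in²
ΣAx̄ = (800.00)(48.00) + (1040.00)(4.00) + (1100.00)(-47.00) = -9140.00 in³
ΣAȳ = (800.00)(5.00) + (1040.00)(75.00) + (1100.00)(145.00) = 241500.00 in³
x̄ = -9140.00 / 2940.00 = -3.11 in
ȳ = 241500.00 / 2940.00 = 82.14 in

x̄ = -3.11 in, ȳ = 82.14 in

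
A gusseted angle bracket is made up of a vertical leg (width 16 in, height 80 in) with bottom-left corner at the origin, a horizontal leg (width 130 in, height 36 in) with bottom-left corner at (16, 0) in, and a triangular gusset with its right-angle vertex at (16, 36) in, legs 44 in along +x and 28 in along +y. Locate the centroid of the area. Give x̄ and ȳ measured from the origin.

vertical leg: A = 16 × 80 = 1280.00, centroid at (8.00, 40.00).
horizontal leg: A = 130 × 36 = 4680.00, centroid at (81.00, 18.00).
gusset: A = ½·44·28 = 616.00, centroid at (30.67, 45.33).
ΣA = 6576.00 in²
ΣAx̄ = (1280.00)(8.00) + (4680.00)(81.00) + (616.00)(30.67) = 408210.67 in³
ΣAȳ = (1280.00)(40.00) + (4680.00)(18.00) + (616.00)(45.33) = 163365.33 in³
x̄ = 408210.67 / 6576.00 = 62.08 in
ȳ = 163365.33 / 6576.00 = 24.84 in

x̄ = 62.08 in, ȳ = 24.84 in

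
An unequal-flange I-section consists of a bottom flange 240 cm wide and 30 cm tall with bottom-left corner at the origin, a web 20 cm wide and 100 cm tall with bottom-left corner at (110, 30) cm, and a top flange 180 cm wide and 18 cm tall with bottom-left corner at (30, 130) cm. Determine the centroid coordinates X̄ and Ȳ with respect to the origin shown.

X̄ = 120.00 cm, Ȳ = 57.75 cm

bottom flange: A = 240 × 30 = 7200.00, centroid at (120.00, 15.00).
web: A = 20 × 100 = 2000.00, centroid at (120.00, 80.00).
top flange: A = 180 × 18 = 3240.00, centroid at (120.00, 139.00).
ΣA = 12440.00 cm²
ΣAX̄ = (7200.00)(120.00) + (2000.00)(120.00) + (3240.00)(120.00) = 1492800.00 cm³
ΣAȲ = (7200.00)(15.00) + (2000.00)(80.00) + (3240.00)(139.00) = 718360.00 cm³
X̄ = 1492800.00 / 12440.00 = 120.00 cm
Ȳ = 718360.00 / 12440.00 = 57.75 cm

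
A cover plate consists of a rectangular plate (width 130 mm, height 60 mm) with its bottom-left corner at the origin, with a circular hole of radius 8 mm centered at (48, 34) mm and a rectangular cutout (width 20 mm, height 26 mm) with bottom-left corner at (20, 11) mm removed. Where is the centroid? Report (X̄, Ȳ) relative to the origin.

plate: A = 130 × 60 = 7800.00, centroid at (65.00, 30.00).
hole 1: A = −π·8² = -201.06, centroid at (48.00, 34.00).
hole 2: A = −(20 × 26) = -520.00, centroid at (30.00, 24.00).
ΣA = 7078.94 mm²
ΣAX̄ = (7800.00)(65.00) + (-201.06)(48.00) + (-520.00)(30.00) = 481749.03 mm³
ΣAȲ = (7800.00)(30.00) + (-201.06)(34.00) + (-520.00)(24.00) = 214683.89 mm³
X̄ = 481749.03 / 7078.94 = 68.05 mm
Ȳ = 214683.89 / 7078.94 = 30.33 mm

X̄ = 68.05 mm, Ȳ = 30.33 mm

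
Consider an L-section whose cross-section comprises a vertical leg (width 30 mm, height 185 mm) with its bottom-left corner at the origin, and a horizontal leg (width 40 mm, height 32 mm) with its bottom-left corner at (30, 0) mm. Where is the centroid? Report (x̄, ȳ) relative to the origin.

vertical leg: A = 30 × 185 = 5550.00, centroid at (15.00, 92.50).
horizontal leg: A = 40 × 32 = 1280.00, centroid at (50.00, 16.00).
ΣA = 6830.00 mm², ΣAx̄ = 147250.00 mm³, ΣAȳ = 533855.00 mm³.
x̄ = 147250.00/6830.00 = 21.56 mm; ȳ = 533855.00/6830.00 = 78.16 mm.

x̄ = 21.56 mm, ȳ = 78.16 mm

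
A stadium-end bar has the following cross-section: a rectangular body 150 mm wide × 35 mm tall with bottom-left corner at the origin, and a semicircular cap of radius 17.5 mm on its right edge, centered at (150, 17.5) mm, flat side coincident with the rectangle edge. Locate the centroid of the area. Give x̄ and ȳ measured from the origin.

x̄ = 81.92 mm, ȳ = 17.50 mm

Part | A | x̄ᵢ | ȳᵢ | A·x̄ᵢ | A·ȳᵢ
rectangular body | 5250.00 | 75.00 | 17.50 | 393750.00 | 91875.00
semicircular end | 481.06 | 157.43 | 17.50 | 75731.37 | 8418.49
Σ | 5731.06 |  |  | 469481.37 | 100293.49
x̄ = 469481.37 / 5731.06 = 81.92 mm
ȳ = 100293.49 / 5731.06 = 17.50 mm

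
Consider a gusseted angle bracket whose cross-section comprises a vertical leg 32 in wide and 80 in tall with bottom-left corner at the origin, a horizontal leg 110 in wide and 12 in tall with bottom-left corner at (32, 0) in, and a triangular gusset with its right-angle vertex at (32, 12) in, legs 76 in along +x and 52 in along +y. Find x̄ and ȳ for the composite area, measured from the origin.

vertical leg: A = 32 × 80 = 2560.00, centroid at (16.00, 40.00).
horizontal leg: A = 110 × 12 = 1320.00, centroid at (87.00, 6.00).
gusset: A = ½·76·52 = 1976.00, centroid at (57.33, 29.33).
ΣA = 5856.00 in², ΣAx̄ = 269090.67 in³, ΣAȳ = 168282.67 in³.
x̄ = 269090.67/5856.00 = 45.95 in; ȳ = 168282.67/5856.00 = 28.74 in.

x̄ = 45.95 in, ȳ = 28.74 in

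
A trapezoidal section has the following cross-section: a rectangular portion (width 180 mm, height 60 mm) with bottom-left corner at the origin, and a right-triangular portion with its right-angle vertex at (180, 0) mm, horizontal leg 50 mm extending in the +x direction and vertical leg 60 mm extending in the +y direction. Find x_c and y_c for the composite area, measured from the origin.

rectangular portion: A = 180 × 60 = 10800.00, centroid at (90.00, 30.00).
triangular portion: A = ½·50·60 = 1500.00, centroid at (196.67, 20.00).
ΣA = 12300.00 mm², ΣAx_c = 1267000.00 mm³, ΣAy_c = 354000.00 mm³.
x_c = 1267000.00/12300.00 = 103.01 mm; y_c = 354000.00/12300.00 = 28.78 mm.

x_c = 103.01 mm, y_c = 28.78 mm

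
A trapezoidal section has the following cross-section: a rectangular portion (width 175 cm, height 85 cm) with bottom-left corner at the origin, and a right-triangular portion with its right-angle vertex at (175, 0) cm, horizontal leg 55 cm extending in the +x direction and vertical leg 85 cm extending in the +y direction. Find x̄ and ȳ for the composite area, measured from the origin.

x̄ = 101.87 cm, ȳ = 40.58 cm

rectangular portion: A = 175 × 85 = 14875.00, centroid at (87.50, 42.50).
triangular portion: A = ½·55·85 = 2337.50, centroid at (193.33, 28.33).
ΣA = 17212.50 cm², ΣAx̄ = 1753479.17 cm³, ΣAȳ = 698416.67 cm³.
x̄ = 1753479.17/17212.50 = 101.87 cm; ȳ = 698416.67/17212.50 = 40.58 cm.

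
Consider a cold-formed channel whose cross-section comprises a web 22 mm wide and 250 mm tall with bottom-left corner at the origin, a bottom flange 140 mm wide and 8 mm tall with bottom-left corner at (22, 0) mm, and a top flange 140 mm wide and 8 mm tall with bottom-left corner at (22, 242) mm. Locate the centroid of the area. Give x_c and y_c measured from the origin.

x_c = 34.44 mm, y_c = 125.00 mm

Part | A | x̄ᵢ | ȳᵢ | A·x̄ᵢ | A·ȳᵢ
web | 5500.00 | 11.00 | 125.00 | 60500.00 | 687500.00
bottom flange | 1120.00 | 92.00 | 4.00 | 103040.00 | 4480.00
top flange | 1120.00 | 92.00 | 246.00 | 103040.00 | 275520.00
Σ | 7740.00 |  |  | 266580.00 | 967500.00
x_c = 266580.00 / 7740.00 = 34.44 mm
y_c = 967500.00 / 7740.00 = 125.00 mm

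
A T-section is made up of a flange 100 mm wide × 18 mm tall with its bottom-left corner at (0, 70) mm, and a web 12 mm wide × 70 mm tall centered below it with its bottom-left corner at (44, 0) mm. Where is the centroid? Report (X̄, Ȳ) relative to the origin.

web: A = 12 × 70 = 840.00, centroid at (50.00, 35.00).
flange: A = 100 × 18 = 1800.00, centroid at (50.00, 79.00).
ΣA = 2640.00 mm²
ΣAX̄ = (840.00)(50.00) + (1800.00)(50.00) = 132000.00 mm³
ΣAȲ = (840.00)(35.00) + (1800.00)(79.00) = 171600.00 mm³
X̄ = 132000.00 / 2640.00 = 50.00 mm
Ȳ = 171600.00 / 2640.00 = 65.00 mm

X̄ = 50.00 mm, Ȳ = 65.00 mm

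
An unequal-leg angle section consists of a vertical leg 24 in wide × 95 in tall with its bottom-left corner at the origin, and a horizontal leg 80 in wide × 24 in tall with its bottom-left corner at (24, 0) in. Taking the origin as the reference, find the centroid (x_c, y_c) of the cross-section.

vertical leg: A = 24 × 95 = 2280.00, centroid at (12.00, 47.50).
horizontal leg: A = 80 × 24 = 1920.00, centroid at (64.00, 12.00).
ΣA = 4200.00 in², ΣAx_c = 150240.00 in³, ΣAy_c = 131340.00 in³.
x_c = 150240.00/4200.00 = 35.77 in; y_c = 131340.00/4200.00 = 31.27 in.

x_c = 35.77 in, y_c = 31.27 in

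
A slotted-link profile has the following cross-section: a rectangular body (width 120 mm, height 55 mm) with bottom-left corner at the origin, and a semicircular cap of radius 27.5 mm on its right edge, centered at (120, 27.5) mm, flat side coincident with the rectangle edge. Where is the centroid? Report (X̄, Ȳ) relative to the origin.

X̄ = 70.93 mm, Ȳ = 27.50 mm

rectangular body: A = 120 × 55 = 6600.00, centroid at (60.00, 27.50).
semicircular end: A = ½π·27.5² = 1187.91, centroid at (131.67, 27.50).
ΣA = 7787.91 mm²
ΣAX̄ = (6600.00)(60.00) + (1187.91)(131.67) = 552414.35 mm³
ΣAȲ = (6600.00)(27.50) + (1187.91)(27.50) = 214167.65 mm³
X̄ = 552414.35 / 7787.91 = 70.93 mm
Ȳ = 214167.65 / 7787.91 = 27.50 mm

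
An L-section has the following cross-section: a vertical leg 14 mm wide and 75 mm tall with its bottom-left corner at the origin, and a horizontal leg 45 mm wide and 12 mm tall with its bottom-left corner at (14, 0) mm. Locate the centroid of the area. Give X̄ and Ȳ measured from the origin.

X̄ = 17.02 mm, Ȳ = 26.80 mm

vertical leg: A = 14 × 75 = 1050.00, centroid at (7.00, 37.50).
horizontal leg: A = 45 × 12 = 540.00, centroid at (36.50, 6.00).
ΣA = 1590.00 mm², ΣAX̄ = 27060.00 mm³, ΣAȲ = 42615.00 mm³.
X̄ = 27060.00/1590.00 = 17.02 mm; Ȳ = 42615.00/1590.00 = 26.80 mm.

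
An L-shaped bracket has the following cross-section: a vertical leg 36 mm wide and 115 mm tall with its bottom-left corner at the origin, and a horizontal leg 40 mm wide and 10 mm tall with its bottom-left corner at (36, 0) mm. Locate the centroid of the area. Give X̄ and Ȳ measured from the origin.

X̄ = 21.35 mm, Ȳ = 52.87 mm

vertical leg: A = 36 × 115 = 4140.00, centroid at (18.00, 57.50).
horizontal leg: A = 40 × 10 = 400.00, centroid at (56.00, 5.00).
ΣA = 4540.00 mm²
ΣAX̄ = (4140.00)(18.00) + (400.00)(56.00) = 96920.00 mm³
ΣAȲ = (4140.00)(57.50) + (400.00)(5.00) = 240050.00 mm³
X̄ = 96920.00 / 4540.00 = 21.35 mm
Ȳ = 240050.00 / 4540.00 = 52.87 mm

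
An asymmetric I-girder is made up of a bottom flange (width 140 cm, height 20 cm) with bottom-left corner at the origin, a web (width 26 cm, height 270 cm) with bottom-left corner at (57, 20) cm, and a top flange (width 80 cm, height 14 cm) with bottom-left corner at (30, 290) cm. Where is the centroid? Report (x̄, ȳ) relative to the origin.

bottom flange: A = 140 × 20 = 2800.00, centroid at (70.00, 10.00).
web: A = 26 × 270 = 7020.00, centroid at (70.00, 155.00).
top flange: A = 80 × 14 = 1120.00, centroid at (70.00, 297.00).
ΣA = 10940.00 cm²
ΣAx̄ = (2800.00)(70.00) + (7020.00)(70.00) + (1120.00)(70.00) = 765800.00 cm³
ΣAȳ = (2800.00)(10.00) + (7020.00)(155.00) + (1120.00)(297.00) = 1448740.00 cm³
x̄ = 765800.00 / 10940.00 = 70.00 cm
ȳ = 1448740.00 / 10940.00 = 132.43 cm

x̄ = 70.00 cm, ȳ = 132.43 cm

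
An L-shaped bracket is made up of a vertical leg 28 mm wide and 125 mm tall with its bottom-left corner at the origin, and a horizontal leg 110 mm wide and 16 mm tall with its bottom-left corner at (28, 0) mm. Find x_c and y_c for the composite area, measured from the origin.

x_c = 37.09 mm, y_c = 44.26 mm

vertical leg: A = 28 × 125 = 3500.00, centroid at (14.00, 62.50).
horizontal leg: A = 110 × 16 = 1760.00, centroid at (83.00, 8.00).
ΣA = 5260.00 mm², ΣAx_c = 195080.00 mm³, ΣAy_c = 232830.00 mm³.
x_c = 195080.00/5260.00 = 37.09 mm; y_c = 232830.00/5260.00 = 44.26 mm.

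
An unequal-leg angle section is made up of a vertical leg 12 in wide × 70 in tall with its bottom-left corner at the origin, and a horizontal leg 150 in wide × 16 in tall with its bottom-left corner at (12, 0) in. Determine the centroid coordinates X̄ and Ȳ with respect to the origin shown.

vertical leg: A = 12 × 70 = 840.00, centroid at (6.00, 35.00).
horizontal leg: A = 150 × 16 = 2400.00, centroid at (87.00, 8.00).
ΣA = 3240.00 in²
ΣAX̄ = (840.00)(6.00) + (2400.00)(87.00) = 213840.00 in³
ΣAȲ = (840.00)(35.00) + (2400.00)(8.00) = 48600.00 in³
X̄ = 213840.00 / 3240.00 = 66.00 in
Ȳ = 48600.00 / 3240.00 = 15.00 in

X̄ = 66.00 in, Ȳ = 15.00 in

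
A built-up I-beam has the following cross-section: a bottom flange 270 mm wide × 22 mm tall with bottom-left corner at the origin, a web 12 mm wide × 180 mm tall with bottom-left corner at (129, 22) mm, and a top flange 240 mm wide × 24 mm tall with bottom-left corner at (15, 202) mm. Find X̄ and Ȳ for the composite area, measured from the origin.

X̄ = 135.00 mm, Ȳ = 111.10 mm

bottom flange: A = 270 × 22 = 5940.00, centroid at (135.00, 11.00).
web: A = 12 × 180 = 2160.00, centroid at (135.00, 112.00).
top flange: A = 240 × 24 = 5760.00, centroid at (135.00, 214.00).
ΣA = 13860.00 mm²
ΣAX̄ = (5940.00)(135.00) + (2160.00)(135.00) + (5760.00)(135.00) = 1871100.00 mm³
ΣAȲ = (5940.00)(11.00) + (2160.00)(112.00) + (5760.00)(214.00) = 1539900.00 mm³
X̄ = 1871100.00 / 13860.00 = 135.00 mm
Ȳ = 1539900.00 / 13860.00 = 111.10 mm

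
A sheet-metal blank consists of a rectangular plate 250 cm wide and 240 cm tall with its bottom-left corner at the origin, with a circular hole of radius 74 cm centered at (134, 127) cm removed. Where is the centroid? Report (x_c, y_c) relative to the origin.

Part | A | x̄ᵢ | ȳᵢ | A·x̄ᵢ | A·ȳᵢ
plate | 60000.00 | 125.00 | 120.00 | 7500000.00 | 7200000.00
hole | -17203.36 | 134.00 | 127.00 | -2305250.42 | -2184826.89
Σ | 42796.64 |  |  | 5194749.58 | 5015173.11
x_c = 5194749.58 / 42796.64 = 121.38 cm
y_c = 5015173.11 / 42796.64 = 117.19 cm

x_c = 121.38 cm, y_c = 117.19 cm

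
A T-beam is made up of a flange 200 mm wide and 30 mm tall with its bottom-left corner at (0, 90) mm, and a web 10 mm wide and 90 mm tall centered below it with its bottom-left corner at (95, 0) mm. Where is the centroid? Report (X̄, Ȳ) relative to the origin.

X̄ = 100.00 mm, Ȳ = 97.17 mm

Part | A | x̄ᵢ | ȳᵢ | A·x̄ᵢ | A·ȳᵢ
web | 900.00 | 100.00 | 45.00 | 90000.00 | 40500.00
flange | 6000.00 | 100.00 | 105.00 | 600000.00 | 630000.00
Σ | 6900.00 |  |  | 690000.00 | 670500.00
X̄ = 690000.00 / 6900.00 = 100.00 mm
Ȳ = 670500.00 / 6900.00 = 97.17 mm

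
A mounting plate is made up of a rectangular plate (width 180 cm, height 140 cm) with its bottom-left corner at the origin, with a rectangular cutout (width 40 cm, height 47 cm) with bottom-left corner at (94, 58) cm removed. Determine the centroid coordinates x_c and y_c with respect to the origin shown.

x_c = 88.07 cm, y_c = 69.07 cm

plate: A = 180 × 140 = 25200.00, centroid at (90.00, 70.00).
hole: A = −(40 × 47) = -1880.00, centroid at (114.00, 81.50).
ΣA = 23320.00 cm²
ΣAx_c = (25200.00)(90.00) + (-1880.00)(114.00) = 2053680.00 cm³
ΣAy_c = (25200.00)(70.00) + (-1880.00)(81.50) = 1610780.00 cm³
x_c = 2053680.00 / 23320.00 = 88.07 cm
y_c = 1610780.00 / 23320.00 = 69.07 cm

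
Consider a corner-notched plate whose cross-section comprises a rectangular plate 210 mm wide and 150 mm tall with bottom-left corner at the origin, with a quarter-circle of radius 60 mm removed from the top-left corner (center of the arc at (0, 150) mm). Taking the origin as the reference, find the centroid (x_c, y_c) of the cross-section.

x_c = 112.84 mm, y_c = 70.12 mm

plate: A = 210 × 150 = 31500.00, centroid at (105.00, 75.00).
removed quarter-circle: A = −¼π·60² = -2827.43, centroid at (25.46, 124.54).
ΣA = 28672.57 mm², ΣAx_c = 3235500.00 mm³, ΣAy_c = 2010384.99 mm³.
x_c = 3235500.00/28672.57 = 112.84 mm; y_c = 2010384.99/28672.57 = 70.12 mm.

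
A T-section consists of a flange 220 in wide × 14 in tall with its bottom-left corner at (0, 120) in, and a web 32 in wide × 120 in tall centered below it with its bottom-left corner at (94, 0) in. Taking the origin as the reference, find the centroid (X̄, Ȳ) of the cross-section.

X̄ = 110.00 in, Ȳ = 89.82 in

web: A = 32 × 120 = 3840.00, centroid at (110.00, 60.00).
flange: A = 220 × 14 = 3080.00, centroid at (110.00, 127.00).
ΣA = 6920.00 in², ΣAX̄ = 761200.00 in³, ΣAȲ = 621560.00 in³.
X̄ = 761200.00/6920.00 = 110.00 in; Ȳ = 621560.00/6920.00 = 89.82 in.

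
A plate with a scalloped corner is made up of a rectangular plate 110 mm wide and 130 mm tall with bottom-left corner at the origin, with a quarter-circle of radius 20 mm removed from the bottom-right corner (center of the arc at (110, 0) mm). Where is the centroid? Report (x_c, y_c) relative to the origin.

plate: A = 110 × 130 = 14300.00, centroid at (55.00, 65.00).
removed quarter-circle: A = −¼π·20² = -314.16, centroid at (101.51, 8.49).
ΣA = 13985.84 mm², ΣAx_c = 754609.15 mm³, ΣAy_c = 926833.33 mm³.
x_c = 754609.15/13985.84 = 53.96 mm; y_c = 926833.33/13985.84 = 66.27 mm.

x_c = 53.96 mm, y_c = 66.27 mm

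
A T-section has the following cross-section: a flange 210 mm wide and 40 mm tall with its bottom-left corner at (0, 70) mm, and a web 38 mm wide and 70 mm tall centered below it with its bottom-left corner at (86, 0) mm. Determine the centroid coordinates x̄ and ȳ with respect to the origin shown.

web: A = 38 × 70 = 2660.00, centroid at (105.00, 35.00).
flange: A = 210 × 40 = 8400.00, centroid at (105.00, 90.00).
ΣA = 11060.00 mm², ΣAx̄ = 1161300.00 mm³, ΣAȳ = 849100.00 mm³.
x̄ = 1161300.00/11060.00 = 105.00 mm; ȳ = 849100.00/11060.00 = 76.77 mm.

x̄ = 105.00 mm, ȳ = 76.77 mm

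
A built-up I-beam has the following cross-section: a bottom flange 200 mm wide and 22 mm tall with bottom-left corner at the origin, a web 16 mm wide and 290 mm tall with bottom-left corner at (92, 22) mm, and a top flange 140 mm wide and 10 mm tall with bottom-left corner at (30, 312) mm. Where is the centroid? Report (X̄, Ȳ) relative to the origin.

X̄ = 100.00 mm, Ȳ = 121.37 mm

bottom flange: A = 200 × 22 = 4400.00, centroid at (100.00, 11.00).
web: A = 16 × 290 = 4640.00, centroid at (100.00, 167.00).
top flange: A = 140 × 10 = 1400.00, centroid at (100.00, 317.00).
ΣA = 10440.00 mm²
ΣAX̄ = (4400.00)(100.00) + (4640.00)(100.00) + (1400.00)(100.00) = 1044000.00 mm³
ΣAȲ = (4400.00)(11.00) + (4640.00)(167.00) + (1400.00)(317.00) = 1267080.00 mm³
X̄ = 1044000.00 / 10440.00 = 100.00 mm
Ȳ = 1267080.00 / 10440.00 = 121.37 mm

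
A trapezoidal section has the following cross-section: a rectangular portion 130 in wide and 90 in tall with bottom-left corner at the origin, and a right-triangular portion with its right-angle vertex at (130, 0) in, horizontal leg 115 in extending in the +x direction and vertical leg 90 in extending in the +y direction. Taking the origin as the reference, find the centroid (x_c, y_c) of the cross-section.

Part | A | x̄ᵢ | ȳᵢ | A·x̄ᵢ | A·ȳᵢ
rectangular portion | 11700.00 | 65.00 | 45.00 | 760500.00 | 526500.00
triangular portion | 5175.00 | 168.33 | 30.00 | 871125.00 | 155250.00
Σ | 16875.00 |  |  | 1631625.00 | 681750.00
x_c = 1631625.00 / 16875.00 = 96.69 in
y_c = 681750.00 / 16875.00 = 40.40 in

x_c = 96.69 in, y_c = 40.40 in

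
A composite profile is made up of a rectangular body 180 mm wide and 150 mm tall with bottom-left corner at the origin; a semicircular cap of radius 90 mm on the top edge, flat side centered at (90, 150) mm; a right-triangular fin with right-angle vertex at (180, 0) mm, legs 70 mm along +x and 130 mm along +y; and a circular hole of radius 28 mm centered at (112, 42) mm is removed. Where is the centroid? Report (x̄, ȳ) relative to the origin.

Part | A | x̄ᵢ | ȳᵢ | A·x̄ᵢ | A·ȳᵢ
rectangular body | 27000.00 | 90.00 | 75.00 | 2430000.00 | 2025000.00
semicircular top | 12723.45 | 90.00 | 188.20 | 1145110.52 | 2394517.54
triangular fin | 4550.00 | 203.33 | 43.33 | 925166.67 | 197166.67
hole | -2463.01 | 112.00 | 42.00 | -275856.97 | -103446.36
Σ | 41810.44 |  |  | 4224420.22 | 4513237.84
x̄ = 4224420.22 / 41810.44 = 101.04 mm
ȳ = 4513237.84 / 41810.44 = 107.95 mm

x̄ = 101.04 mm, ȳ = 107.95 mm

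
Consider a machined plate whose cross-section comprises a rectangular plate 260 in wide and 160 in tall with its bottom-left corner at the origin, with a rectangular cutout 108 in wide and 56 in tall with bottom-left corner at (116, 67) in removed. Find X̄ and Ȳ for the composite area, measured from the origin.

plate: A = 260 × 160 = 41600.00, centroid at (130.00, 80.00).
hole: A = −(108 × 56) = -6048.00, centroid at (170.00, 95.00).
ΣA = 35552.00 in²
ΣAX̄ = (41600.00)(130.00) + (-6048.00)(170.00) = 4379840.00 in³
ΣAȲ = (41600.00)(80.00) + (-6048.00)(95.00) = 2753440.00 in³
X̄ = 4379840.00 / 35552.00 = 123.20 in
Ȳ = 2753440.00 / 35552.00 = 77.45 in

X̄ = 123.20 in, Ȳ = 77.45 in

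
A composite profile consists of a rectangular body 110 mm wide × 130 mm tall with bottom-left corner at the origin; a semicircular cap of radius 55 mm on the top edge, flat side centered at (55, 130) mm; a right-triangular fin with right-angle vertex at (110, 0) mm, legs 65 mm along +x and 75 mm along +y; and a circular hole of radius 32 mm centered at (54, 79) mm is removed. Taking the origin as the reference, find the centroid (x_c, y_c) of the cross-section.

rectangular body: A = 110 × 130 = 14300.00, centroid at (55.00, 65.00).
semicircular top: A = ½π·55² = 4751.66, centroid at (55.00, 153.34).
triangular fin: A = ½·65·75 = 2437.50, centroid at (131.67, 25.00).
hole: A = −π·32² = -3216.99, centroid at (54.00, 79.00).
ΣA = 18272.17 mm²
ΣAx_c = (14300.00)(55.00) + (4751.66)(55.00) + (2437.50)(131.67) + (-3216.99)(54.00) = 1195061.23 mm³
ΣAy_c = (14300.00)(65.00) + (4751.66)(153.34) + (2437.50)(25.00) + (-3216.99)(79.00) = 1464927.54 mm³
x_c = 1195061.23 / 18272.17 = 65.40 mm
y_c = 1464927.54 / 18272.17 = 80.17 mm

x_c = 65.40 mm, y_c = 80.17 mm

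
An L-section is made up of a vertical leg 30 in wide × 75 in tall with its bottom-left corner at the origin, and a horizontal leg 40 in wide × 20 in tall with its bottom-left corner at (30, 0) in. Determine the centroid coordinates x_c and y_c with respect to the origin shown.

vertical leg: A = 30 × 75 = 2250.00, centroid at (15.00, 37.50).
horizontal leg: A = 40 × 20 = 800.00, centroid at (50.00, 10.00).
ΣA = 3050.00 in², ΣAx_c = 73750.00 in³, ΣAy_c = 92375.00 in³.
x_c = 73750.00/3050.00 = 24.18 in; y_c = 92375.00/3050.00 = 30.29 in.

x_c = 24.18 in, y_c = 30.29 in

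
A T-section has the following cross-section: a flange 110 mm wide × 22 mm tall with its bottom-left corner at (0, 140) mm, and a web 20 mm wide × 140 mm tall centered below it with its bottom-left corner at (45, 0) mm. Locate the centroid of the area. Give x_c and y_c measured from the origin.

Part | A | x̄ᵢ | ȳᵢ | A·x̄ᵢ | A·ȳᵢ
web | 2800.00 | 55.00 | 70.00 | 154000.00 | 196000.00
flange | 2420.00 | 55.00 | 151.00 | 133100.00 | 365420.00
Σ | 5220.00 |  |  | 287100.00 | 561420.00
x_c = 287100.00 / 5220.00 = 55.00 mm
y_c = 561420.00 / 5220.00 = 107.55 mm

x_c = 55.00 mm, y_c = 107.55 mm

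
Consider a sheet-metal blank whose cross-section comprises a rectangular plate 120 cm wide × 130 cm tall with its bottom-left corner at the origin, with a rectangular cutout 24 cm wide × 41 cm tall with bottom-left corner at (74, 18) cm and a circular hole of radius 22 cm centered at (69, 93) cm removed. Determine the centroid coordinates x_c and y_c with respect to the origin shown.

Part | A | x̄ᵢ | ȳᵢ | A·x̄ᵢ | A·ȳᵢ
plate | 15600.00 | 60.00 | 65.00 | 936000.00 | 1014000.00
hole 1 | -984.00 | 86.00 | 38.50 | -84624.00 | -37884.00
hole 2 | -1520.53 | 69.00 | 93.00 | -104916.63 | -141409.37
Σ | 13095.47 |  |  | 746459.37 | 834706.63
x_c = 746459.37 / 13095.47 = 57.00 cm
y_c = 834706.63 / 13095.47 = 63.74 cm

x_c = 57.00 cm, y_c = 63.74 cm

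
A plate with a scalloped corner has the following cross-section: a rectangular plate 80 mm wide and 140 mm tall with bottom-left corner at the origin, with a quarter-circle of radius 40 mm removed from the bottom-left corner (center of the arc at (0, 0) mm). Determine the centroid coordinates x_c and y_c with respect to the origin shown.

x_c = 42.91 mm, y_c = 76.70 mm

Part | A | x̄ᵢ | ȳᵢ | A·x̄ᵢ | A·ȳᵢ
plate | 11200.00 | 40.00 | 70.00 | 448000.00 | 784000.00
removed quarter-circle | -1256.64 | 16.98 | 16.98 | -21333.33 | -21333.33
Σ | 9943.36 |  |  | 426666.67 | 762666.67
x_c = 426666.67 / 9943.36 = 42.91 mm
y_c = 762666.67 / 9943.36 = 76.70 mm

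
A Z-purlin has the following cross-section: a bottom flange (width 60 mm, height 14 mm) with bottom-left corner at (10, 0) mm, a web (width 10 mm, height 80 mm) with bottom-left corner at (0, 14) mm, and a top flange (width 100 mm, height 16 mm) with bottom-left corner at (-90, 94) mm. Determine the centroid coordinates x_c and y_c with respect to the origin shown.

x_c = -8.15 mm, y_c = 65.52 mm

Part | A | x̄ᵢ | ȳᵢ | A·x̄ᵢ | A·ȳᵢ
bottom flange | 840.00 | 40.00 | 7.00 | 33600.00 | 5880.00
web | 800.00 | 5.00 | 54.00 | 4000.00 | 43200.00
top flange | 1600.00 | -40.00 | 102.00 | -64000.00 | 163200.00
Σ | 3240.00 |  |  | -26400.00 | 212280.00
x_c = -26400.00 / 3240.00 = -8.15 mm
y_c = 212280.00 / 3240.00 = 65.52 mm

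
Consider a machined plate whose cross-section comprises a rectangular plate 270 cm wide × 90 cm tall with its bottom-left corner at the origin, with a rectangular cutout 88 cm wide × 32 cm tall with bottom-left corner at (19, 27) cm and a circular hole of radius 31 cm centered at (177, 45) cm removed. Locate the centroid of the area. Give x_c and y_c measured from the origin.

x_c = 139.11 cm, y_c = 45.31 cm

plate: A = 270 × 90 = 24300.00, centroid at (135.00, 45.00).
hole 1: A = −(88 × 32) = -2816.00, centroid at (63.00, 43.00).
hole 2: A = −π·31² = -3019.07, centroid at (177.00, 45.00).
ΣA = 18464.93 cm²
ΣAx_c = (24300.00)(135.00) + (-2816.00)(63.00) + (-3019.07)(177.00) = 2568716.51 cm³
ΣAy_c = (24300.00)(45.00) + (-2816.00)(43.00) + (-3019.07)(45.00) = 836553.83 cm³
x_c = 2568716.51 / 18464.93 = 139.11 cm
y_c = 836553.83 / 18464.93 = 45.31 cm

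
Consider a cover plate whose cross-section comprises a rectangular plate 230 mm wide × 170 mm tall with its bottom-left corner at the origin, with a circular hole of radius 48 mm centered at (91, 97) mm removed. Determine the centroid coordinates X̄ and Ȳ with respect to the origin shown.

X̄ = 120.45 mm, Ȳ = 82.27 mm

plate: A = 230 × 170 = 39100.00, centroid at (115.00, 85.00).
hole: A = −π·48² = -7238.23, centroid at (91.00, 97.00).
ΣA = 31861.77 mm²
ΣAX̄ = (39100.00)(115.00) + (-7238.23)(91.00) = 3837821.12 mm³
ΣAȲ = (39100.00)(85.00) + (-7238.23)(97.00) = 2621391.74 mm³
X̄ = 3837821.12 / 31861.77 = 120.45 mm
Ȳ = 2621391.74 / 31861.77 = 82.27 mm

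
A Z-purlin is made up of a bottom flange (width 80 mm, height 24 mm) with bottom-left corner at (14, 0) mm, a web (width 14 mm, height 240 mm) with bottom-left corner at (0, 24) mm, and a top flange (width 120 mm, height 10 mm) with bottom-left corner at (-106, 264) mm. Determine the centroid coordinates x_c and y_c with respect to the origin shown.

Part | A | x̄ᵢ | ȳᵢ | A·x̄ᵢ | A·ȳᵢ
bottom flange | 1920.00 | 54.00 | 12.00 | 103680.00 | 23040.00
web | 3360.00 | 7.00 | 144.00 | 23520.00 | 483840.00
top flange | 1200.00 | -46.00 | 269.00 | -55200.00 | 322800.00
Σ | 6480.00 |  |  | 72000.00 | 829680.00
x_c = 72000.00 / 6480.00 = 11.11 mm
y_c = 829680.00 / 6480.00 = 128.04 mm

x_c = 11.11 mm, y_c = 128.04 mm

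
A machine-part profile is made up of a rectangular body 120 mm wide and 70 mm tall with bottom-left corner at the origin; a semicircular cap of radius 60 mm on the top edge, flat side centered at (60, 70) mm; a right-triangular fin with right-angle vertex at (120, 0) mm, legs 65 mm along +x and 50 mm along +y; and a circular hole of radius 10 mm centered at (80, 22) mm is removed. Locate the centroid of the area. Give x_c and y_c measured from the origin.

Part | A | x̄ᵢ | ȳᵢ | A·x̄ᵢ | A·ȳᵢ
rectangular body | 8400.00 | 60.00 | 35.00 | 504000.00 | 294000.00
semicircular top | 5654.87 | 60.00 | 95.46 | 339292.01 | 539840.67
triangular fin | 1625.00 | 141.67 | 16.67 | 230208.33 | 27083.33
hole | -314.16 | 80.00 | 22.00 | -25132.74 | -6911.50
Σ | 15365.71 |  |  | 1048367.60 | 854012.50
x_c = 1048367.60 / 15365.71 = 68.23 mm
y_c = 854012.50 / 15365.71 = 55.58 mm

x_c = 68.23 mm, y_c = 55.58 mm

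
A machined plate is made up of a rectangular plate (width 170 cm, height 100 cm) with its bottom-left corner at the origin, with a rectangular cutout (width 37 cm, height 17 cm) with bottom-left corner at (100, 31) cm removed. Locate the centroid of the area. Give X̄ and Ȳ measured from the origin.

X̄ = 83.71 cm, Ȳ = 50.40 cm

plate: A = 170 × 100 = 17000.00, centroid at (85.00, 50.00).
hole: A = −(37 × 17) = -629.00, centroid at (118.50, 39.50).
ΣA = 16371.00 cm²
ΣAX̄ = (17000.00)(85.00) + (-629.00)(118.50) = 1370463.50 cm³
ΣAȲ = (17000.00)(50.00) + (-629.00)(39.50) = 825154.50 cm³
X̄ = 1370463.50 / 16371.00 = 83.71 cm
Ȳ = 825154.50 / 16371.00 = 50.40 cm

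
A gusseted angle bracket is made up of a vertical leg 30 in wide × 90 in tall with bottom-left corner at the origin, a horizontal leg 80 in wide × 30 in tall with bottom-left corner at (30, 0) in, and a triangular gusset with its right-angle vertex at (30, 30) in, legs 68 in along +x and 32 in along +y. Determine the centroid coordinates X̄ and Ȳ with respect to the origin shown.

vertical leg: A = 30 × 90 = 2700.00, centroid at (15.00, 45.00).
horizontal leg: A = 80 × 30 = 2400.00, centroid at (70.00, 15.00).
gusset: A = ½·68·32 = 1088.00, centroid at (52.67, 40.67).
ΣA = 6188.00 in², ΣAX̄ = 265801.33 in³, ΣAȲ = 201745.33 in³.
X̄ = 265801.33/6188.00 = 42.95 in; Ȳ = 201745.33/6188.00 = 32.60 in.

X̄ = 42.95 in, Ȳ = 32.60 in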